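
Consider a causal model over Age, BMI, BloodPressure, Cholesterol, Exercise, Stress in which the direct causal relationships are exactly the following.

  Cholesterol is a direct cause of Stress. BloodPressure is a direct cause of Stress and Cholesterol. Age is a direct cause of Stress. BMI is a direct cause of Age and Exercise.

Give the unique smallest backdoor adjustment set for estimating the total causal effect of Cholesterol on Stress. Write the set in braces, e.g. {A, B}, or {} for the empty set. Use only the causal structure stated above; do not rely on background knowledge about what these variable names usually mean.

Variables eligible for adjustment (non-descendants of Cholesterol, excluding Cholesterol and Stress): {Age, BMI, BloodPressure, Exercise}.
Backdoor paths from Cholesterol to Stress:
  P1: Cholesterol <- BloodPressure -> Stress
The empty set is not sufficient: P1 (Cholesterol <- BloodPressure -> Stress) has no collider blocking it and no conditioned non-collider, so it is open.
Try {BloodPressure}:
  P1: blocked at fork node BloodPressure ∈ conditioning set.
{BloodPressure} contains no descendant of Cholesterol and blocks every backdoor path.
No other singleton works — e.g. {BMI} leaves P1 open — so {BloodPressure} is the unique smallest valid adjustment set.

{BloodPressure}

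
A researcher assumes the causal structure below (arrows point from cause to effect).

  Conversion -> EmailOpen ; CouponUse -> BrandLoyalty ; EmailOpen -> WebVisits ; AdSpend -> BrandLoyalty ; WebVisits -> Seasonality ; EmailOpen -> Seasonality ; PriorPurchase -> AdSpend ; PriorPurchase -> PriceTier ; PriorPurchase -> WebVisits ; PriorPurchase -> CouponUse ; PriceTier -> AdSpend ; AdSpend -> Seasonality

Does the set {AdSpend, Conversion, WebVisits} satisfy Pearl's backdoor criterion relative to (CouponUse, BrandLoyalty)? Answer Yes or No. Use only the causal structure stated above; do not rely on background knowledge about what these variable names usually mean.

Yes

Backdoor paths from CouponUse to BrandLoyalty (paths whose first edge points into CouponUse):
  P1: CouponUse <- PriorPurchase -> PriceTier -> AdSpend -> BrandLoyalty
  P2: CouponUse <- PriorPurchase -> AdSpend -> BrandLoyalty
  P3: CouponUse <- PriorPurchase -> WebVisits <- EmailOpen -> Seasonality <- AdSpend -> BrandLoyalty
  P4: CouponUse <- PriorPurchase -> WebVisits -> Seasonality <- AdSpend -> BrandLoyalty
Condition 1 (no descendant of CouponUse in the set): holds — descendants of CouponUse are {BrandLoyalty}; none are in {AdSpend, Conversion, WebVisits}.
Condition 2 (every backdoor path blocked by {AdSpend, Conversion, WebVisits}):
  P1: blocked at chain node AdSpend ∈ conditioning set.
  P2: blocked at chain node AdSpend ∈ conditioning set.
  P3: blocked at collider Seasonality (neither it nor any descendant is in the conditioning set).
  P4: blocked at chain node WebVisits ∈ conditioning set.
{AdSpend, Conversion, WebVisits} satisfies the backdoor criterion.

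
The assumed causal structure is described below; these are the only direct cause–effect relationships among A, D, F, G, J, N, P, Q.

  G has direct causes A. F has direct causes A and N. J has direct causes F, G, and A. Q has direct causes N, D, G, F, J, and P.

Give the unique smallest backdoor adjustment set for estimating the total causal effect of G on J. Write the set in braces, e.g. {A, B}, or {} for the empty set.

Variables eligible for adjustment (non-descendants of G, excluding G and J): {A, D, F, N, P}.
Backdoor paths from G to J:
  P1: G <- A -> F <- N -> Q <- J
  P2: G <- A -> F -> J
  P3: G <- A -> F -> Q <- J
  P4: G <- A -> J
The empty set is not sufficient: P2 (G <- A -> F -> J) has no collider blocking it and no conditioned non-collider, so it is open.
Try {A}:
  P1: blocked at fork node A ∈ conditioning set.
  P2: blocked at fork node A ∈ conditioning set.
  P3: blocked at fork node A ∈ conditioning set.
  P4: blocked at fork node A ∈ conditioning set.
{A} contains no descendant of G and blocks every backdoor path.
No other singleton works — e.g. {N} leaves P2 open — so {A} is the unique smallest valid adjustment set.

{A}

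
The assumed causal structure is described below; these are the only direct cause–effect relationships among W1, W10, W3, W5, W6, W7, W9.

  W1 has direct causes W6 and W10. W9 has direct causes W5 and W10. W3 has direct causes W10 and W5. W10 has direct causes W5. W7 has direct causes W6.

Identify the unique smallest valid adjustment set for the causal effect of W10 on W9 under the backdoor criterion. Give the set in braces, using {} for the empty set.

{W5}

Variables eligible for adjustment (non-descendants of W10, excluding W10 and W9): {W5, W6, W7}.
Backdoor paths from W10 to W9:
  P1: W10 <- W5 -> W9
The empty set is not sufficient: P1 (W10 <- W5 -> W9) has no collider blocking it and no conditioned non-collider, so it is open.
Try {W5}:
  P1: blocked at fork node W5 ∈ conditioning set.
{W5} contains no descendant of W10 and blocks every backdoor path.
No other singleton works — e.g. {W6} leaves P1 open — so {W5} is the unique smallest valid adjustment set.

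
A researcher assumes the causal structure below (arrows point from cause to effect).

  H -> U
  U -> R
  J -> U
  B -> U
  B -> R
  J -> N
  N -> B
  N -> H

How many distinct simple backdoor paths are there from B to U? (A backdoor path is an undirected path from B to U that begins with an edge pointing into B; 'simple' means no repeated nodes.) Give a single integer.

A backdoor path from B to U is any simple undirected path whose first edge points into B (i.e. leaves B via a parent).
Parents of B: {N}.
Enumerating:
  P1: B <- N <- J -> U
  P2: B <- N -> H -> U
That exhausts the simple backdoor paths. Count: 2.

2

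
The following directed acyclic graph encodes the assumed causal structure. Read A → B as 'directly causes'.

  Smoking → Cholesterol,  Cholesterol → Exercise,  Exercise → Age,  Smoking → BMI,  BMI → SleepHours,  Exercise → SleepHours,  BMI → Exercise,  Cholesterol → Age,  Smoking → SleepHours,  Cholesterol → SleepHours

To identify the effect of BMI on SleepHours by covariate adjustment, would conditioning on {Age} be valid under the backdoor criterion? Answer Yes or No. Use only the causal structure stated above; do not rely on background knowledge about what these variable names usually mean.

No

Backdoor paths from BMI to SleepHours (paths whose first edge points into BMI):
  P1: BMI <- Smoking -> Cholesterol -> Exercise -> SleepHours
  P2: BMI <- Smoking -> Cholesterol -> SleepHours
  P3: BMI <- Smoking -> Cholesterol -> Age <- Exercise -> SleepHours
  P4: BMI <- Smoking -> SleepHours
Condition 1 (no descendant of BMI in the set): FAILS — Age is a descendant of BMI.
Condition 2 (every backdoor path blocked by {Age}):
  P1: open — no interior node is in the conditioning set.
  P2: open — no interior node is in the conditioning set.
  P3: open — collider(s) Age are conditioned on (or have a conditioned descendant) and no non-collider on the path is in the set.
  P4: open — no interior node is in the conditioning set.
{Age} does not satisfy the backdoor criterion.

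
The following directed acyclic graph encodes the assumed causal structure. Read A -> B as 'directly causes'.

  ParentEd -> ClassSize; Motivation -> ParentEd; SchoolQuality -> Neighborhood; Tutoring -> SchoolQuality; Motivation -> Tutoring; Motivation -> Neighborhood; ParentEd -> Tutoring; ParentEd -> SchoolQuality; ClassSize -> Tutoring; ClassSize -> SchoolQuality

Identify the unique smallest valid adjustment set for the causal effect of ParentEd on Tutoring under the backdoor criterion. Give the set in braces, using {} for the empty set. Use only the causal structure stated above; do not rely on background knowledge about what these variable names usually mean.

Variables eligible for adjustment (non-descendants of ParentEd, excluding ParentEd and Tutoring): {Motivation}.
Backdoor paths from ParentEd to Tutoring:
  P1: ParentEd <- Motivation -> Tutoring
  P2: ParentEd <- Motivation -> Neighborhood <- SchoolQuality <- ClassSize -> Tutoring
  P3: ParentEd <- Motivation -> Neighborhood <- SchoolQuality <- Tutoring
The empty set is not sufficient: P1 (ParentEd <- Motivation -> Tutoring) has no collider blocking it and no conditioned non-collider, so it is open.
Try {Motivation}:
  P1: blocked at fork node Motivation ∈ conditioning set.
  P2: blocked at fork node Motivation ∈ conditioning set.
  P3: blocked at fork node Motivation ∈ conditioning set.
{Motivation} contains no descendant of ParentEd and blocks every backdoor path.
{Motivation} is the unique smallest valid adjustment set.

{Motivation}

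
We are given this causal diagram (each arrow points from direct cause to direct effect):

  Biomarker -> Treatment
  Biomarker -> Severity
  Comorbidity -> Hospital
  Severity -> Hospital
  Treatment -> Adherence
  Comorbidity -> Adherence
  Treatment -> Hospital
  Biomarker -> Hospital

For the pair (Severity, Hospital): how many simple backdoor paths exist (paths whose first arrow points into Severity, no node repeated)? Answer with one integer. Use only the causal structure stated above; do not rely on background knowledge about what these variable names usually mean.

3

A backdoor path from Severity to Hospital is any simple undirected path whose first edge points into Severity (i.e. leaves Severity via a parent).
Parents of Severity: {Biomarker}.
Enumerating:
  P1: Severity <- Biomarker -> Treatment -> Adherence <- Comorbidity -> Hospital
  P2: Severity <- Biomarker -> Treatment -> Hospital
  P3: Severity <- Biomarker -> Hospital
That exhausts the simple backdoor paths. Count: 3.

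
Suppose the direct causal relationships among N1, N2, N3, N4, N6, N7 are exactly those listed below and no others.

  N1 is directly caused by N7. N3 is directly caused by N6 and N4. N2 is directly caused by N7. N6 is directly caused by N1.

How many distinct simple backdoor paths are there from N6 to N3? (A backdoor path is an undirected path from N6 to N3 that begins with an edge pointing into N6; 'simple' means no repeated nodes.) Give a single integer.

0

A backdoor path from N6 to N3 is any simple undirected path whose first edge points into N6 (i.e. leaves N6 via a parent).
Parents of N6: {N1}.
No simple path from any parent of N6 reaches N3 without revisiting N6, so there are no backdoor paths.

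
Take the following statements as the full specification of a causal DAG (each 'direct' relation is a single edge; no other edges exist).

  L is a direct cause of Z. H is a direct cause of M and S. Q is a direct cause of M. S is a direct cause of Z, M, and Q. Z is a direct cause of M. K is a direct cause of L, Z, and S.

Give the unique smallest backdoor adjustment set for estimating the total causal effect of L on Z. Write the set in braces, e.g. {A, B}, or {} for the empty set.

Variables eligible for adjustment (non-descendants of L, excluding L and Z): {H, K, Q, S}.
Backdoor paths from L to Z:
  P1: L <- K -> S <- H -> M <- Z
  P2: L <- K -> S -> Z
  P3: L <- K -> S -> Q -> M <- Z
  P4: L <- K -> S -> M <- Z
  P5: L <- K -> Z
The empty set is not sufficient: P2 (L <- K -> S -> Z) has no collider blocking it and no conditioned non-collider, so it is open.
Try {K}:
  P1: blocked at fork node K ∈ conditioning set.
  P2: blocked at fork node K ∈ conditioning set.
  P3: blocked at fork node K ∈ conditioning set.
  P4: blocked at fork node K ∈ conditioning set.
  P5: blocked at fork node K ∈ conditioning set.
{K} contains no descendant of L and blocks every backdoor path.
No other singleton works — e.g. {H} leaves P2 open — so {K} is the unique smallest valid adjustment set.

{K}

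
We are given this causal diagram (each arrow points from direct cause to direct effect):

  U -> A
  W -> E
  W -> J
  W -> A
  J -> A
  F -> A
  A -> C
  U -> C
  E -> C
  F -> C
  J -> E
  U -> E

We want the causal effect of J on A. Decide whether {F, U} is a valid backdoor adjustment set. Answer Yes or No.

No

Backdoor paths from J to A (paths whose first edge points into J):
  P1: J <- W -> A
  P2: J <- W -> E <- U -> A
  P3: J <- W -> E <- U -> C <- F -> A
  P4: J <- W -> E <- U -> C <- A
  P5: J <- W -> E -> C <- F -> A
  P6: J <- W -> E -> C <- U -> A
  P7: J <- W -> E -> C <- A
Condition 1 (no descendant of J in the set): holds — descendants of J are {A, C, E}; none are in {F, U}.
Condition 2 (every backdoor path blocked by {F, U}):
  P1: open — no interior node is in the conditioning set.
  P2: blocked at collider E (neither it nor any descendant is in the conditioning set).
  P3: blocked at collider E (neither it nor any descendant is in the conditioning set).
  P4: blocked at collider E (neither it nor any descendant is in the conditioning set).
  P5: blocked at collider C (neither it nor any descendant is in the conditioning set).
  P6: blocked at collider C (neither it nor any descendant is in the conditioning set).
  P7: blocked at collider C (neither it nor any descendant is in the conditioning set).
{F, U} does not satisfy the backdoor criterion.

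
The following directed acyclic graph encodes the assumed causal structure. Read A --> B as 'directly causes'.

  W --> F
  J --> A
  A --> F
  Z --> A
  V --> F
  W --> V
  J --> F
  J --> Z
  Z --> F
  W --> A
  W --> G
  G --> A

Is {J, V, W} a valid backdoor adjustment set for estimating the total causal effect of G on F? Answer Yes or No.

Backdoor paths from G to F (paths whose first edge points into G):
  P1: G <- W -> V -> F
  P2: G <- W -> A <- J -> Z -> F
  P3: G <- W -> A <- J -> F
  P4: G <- W -> A <- Z <- J -> F
  P5: G <- W -> A <- Z -> F
  P6: G <- W -> A -> F
  P7: G <- W -> F
Condition 1 (no descendant of G in the set): holds — descendants of G are {A, F}; none are in {J, V, W}.
Condition 2 (every backdoor path blocked by {J, V, W}):
  P1: blocked at fork node W ∈ conditioning set.
  P2: blocked at fork node W ∈ conditioning set.
  P3: blocked at fork node W ∈ conditioning set.
  P4: blocked at fork node W ∈ conditioning set.
  P5: blocked at fork node W ∈ conditioning set.
  P6: blocked at fork node W ∈ conditioning set.
  P7: blocked at fork node W ∈ conditioning set.
{J, V, W} satisfies the backdoor criterion.

Yes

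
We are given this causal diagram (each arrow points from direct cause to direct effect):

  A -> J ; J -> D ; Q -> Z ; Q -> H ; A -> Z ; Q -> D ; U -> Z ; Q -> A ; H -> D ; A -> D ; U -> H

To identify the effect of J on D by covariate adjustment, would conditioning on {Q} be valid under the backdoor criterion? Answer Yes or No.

Backdoor paths from J to D (paths whose first edge points into J):
  P1: J <- A <- Q -> H -> D
  P2: J <- A <- Q -> D
  P3: J <- A <- Q -> Z <- U -> H -> D
  P4: J <- A -> D
  P5: J <- A -> Z <- Q -> H -> D
  P6: J <- A -> Z <- Q -> D
  P7: J <- A -> Z <- U -> H <- Q -> D
  P8: J <- A -> Z <- U -> H -> D
Condition 1 (no descendant of J in the set): holds — descendants of J are {D}; none are in {Q}.
Condition 2 (every backdoor path blocked by {Q}):
  P1: blocked at fork node Q ∈ conditioning set.
  P2: blocked at fork node Q ∈ conditioning set.
  P3: blocked at fork node Q ∈ conditioning set.
  P4: open — no interior node is in the conditioning set.
  P5: blocked at collider Z (neither it nor any descendant is in the conditioning set).
  P6: blocked at collider Z (neither it nor any descendant is in the conditioning set).
  P7: blocked at collider Z (neither it nor any descendant is in the conditioning set).
  P8: blocked at collider Z (neither it nor any descendant is in the conditioning set).
{Q} does not satisfy the backdoor criterion.

No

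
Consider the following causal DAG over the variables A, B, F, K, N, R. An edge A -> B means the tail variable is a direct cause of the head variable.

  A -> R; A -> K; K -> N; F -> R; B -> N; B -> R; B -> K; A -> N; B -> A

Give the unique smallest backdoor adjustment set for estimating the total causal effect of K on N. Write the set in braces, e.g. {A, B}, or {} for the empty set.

{A, B}

Variables eligible for adjustment (non-descendants of K, excluding K and N): {A, B, F, R}.
Backdoor paths from K to N:
  P1: K <- B -> A -> N
  P2: K <- B -> N
  P3: K <- B -> R <- A -> N
  P4: K <- A <- B -> N
  P5: K <- A -> N
  P6: K <- A -> R <- B -> N
The empty set is not sufficient: P1 (K <- B -> A -> N) has no collider blocking it and no conditioned non-collider, so it is open.
Try {A, B}:
  P1: blocked at fork node B ∈ conditioning set.
  P2: blocked at fork node B ∈ conditioning set.
  P3: blocked at fork node B ∈ conditioning set.
  P4: blocked at chain node A ∈ conditioning set.
  P5: blocked at fork node A ∈ conditioning set.
  P6: blocked at fork node A ∈ conditioning set.
{A, B} contains no descendant of K and blocks every backdoor path.
Every element of {A, B} is needed (dropping A leaves P5 open; dropping B leaves P2 open), so no proper subset is valid.
Among all size-2 subsets of the eligible variables, only {A, B} blocks every backdoor path, so it is the unique smallest valid adjustment set.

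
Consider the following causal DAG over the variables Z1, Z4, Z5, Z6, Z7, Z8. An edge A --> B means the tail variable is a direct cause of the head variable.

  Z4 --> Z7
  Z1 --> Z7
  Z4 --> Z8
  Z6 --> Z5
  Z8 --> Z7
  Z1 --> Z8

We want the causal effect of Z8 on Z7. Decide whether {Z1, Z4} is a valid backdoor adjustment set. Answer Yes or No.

Backdoor paths from Z8 to Z7 (paths whose first edge points into Z8):
  P1: Z8 <- Z4 -> Z7
  P2: Z8 <- Z1 -> Z7
Condition 1 (no descendant of Z8 in the set): holds — descendants of Z8 are {Z7}; none are in {Z1, Z4}.
Condition 2 (every backdoor path blocked by {Z1, Z4}):
  P1: blocked at fork node Z4 ∈ conditioning set.
  P2: blocked at fork node Z1 ∈ conditioning set.
{Z1, Z4} satisfies the backdoor criterion.

Yes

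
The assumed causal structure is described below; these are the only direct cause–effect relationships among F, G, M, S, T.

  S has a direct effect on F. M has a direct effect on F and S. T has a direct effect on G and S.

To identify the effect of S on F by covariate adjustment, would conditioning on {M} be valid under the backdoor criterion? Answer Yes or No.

Yes

Backdoor paths from S to F (paths whose first edge points into S):
  P1: S <- M -> F
Condition 1 (no descendant of S in the set): holds — descendants of S are {F}; none are in {M}.
Condition 2 (every backdoor path blocked by {M}):
  P1: blocked at fork node M ∈ conditioning set.
{M} satisfies the backdoor criterion.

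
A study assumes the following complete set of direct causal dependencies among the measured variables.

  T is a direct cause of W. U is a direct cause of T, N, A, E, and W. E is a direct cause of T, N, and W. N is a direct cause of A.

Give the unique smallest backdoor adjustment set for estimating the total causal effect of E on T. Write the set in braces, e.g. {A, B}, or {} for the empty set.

Variables eligible for adjustment (non-descendants of E, excluding E and T): {U}.
Backdoor paths from E to T:
  P1: E <- U -> T
  P2: E <- U -> W <- T
The empty set is not sufficient: P1 (E <- U -> T) has no collider blocking it and no conditioned non-collider, so it is open.
Try {U}:
  P1: blocked at fork node U ∈ conditioning set.
  P2: blocked at fork node U ∈ conditioning set.
{U} contains no descendant of E and blocks every backdoor path.
{U} is the unique smallest valid adjustment set.

{U}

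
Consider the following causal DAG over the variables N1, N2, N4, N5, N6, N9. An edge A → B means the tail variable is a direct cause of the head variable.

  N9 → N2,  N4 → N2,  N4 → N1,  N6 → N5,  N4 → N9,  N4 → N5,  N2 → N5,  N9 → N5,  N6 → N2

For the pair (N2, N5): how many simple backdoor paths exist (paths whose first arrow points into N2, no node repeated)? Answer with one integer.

A backdoor path from N2 to N5 is any simple undirected path whose first edge points into N2 (i.e. leaves N2 via a parent).
Parents of N2: {N4, N6, N9}.
Enumerating:
  P1: N2 <- N4 -> N9 -> N5
  P2: N2 <- N4 -> N5
  P3: N2 <- N6 -> N5
  P4: N2 <- N9 <- N4 -> N5
  P5: N2 <- N9 -> N5
That exhausts the simple backdoor paths. Count: 5.

5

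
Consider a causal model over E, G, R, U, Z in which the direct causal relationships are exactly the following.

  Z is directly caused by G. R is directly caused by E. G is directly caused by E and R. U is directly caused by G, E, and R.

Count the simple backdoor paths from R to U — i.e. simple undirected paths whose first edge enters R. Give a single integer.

A backdoor path from R to U is any simple undirected path whose first edge points into R (i.e. leaves R via a parent).
Parents of R: {E}.
Enumerating:
  P1: R <- E -> G -> U
  P2: R <- E -> U
That exhausts the simple backdoor paths. Count: 2.

2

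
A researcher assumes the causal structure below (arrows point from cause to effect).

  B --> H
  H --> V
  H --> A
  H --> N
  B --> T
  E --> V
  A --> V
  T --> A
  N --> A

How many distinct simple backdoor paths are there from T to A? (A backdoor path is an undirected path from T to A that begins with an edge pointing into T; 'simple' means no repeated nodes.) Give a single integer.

A backdoor path from T to A is any simple undirected path whose first edge points into T (i.e. leaves T via a parent).
Parents of T: {B}.
Enumerating:
  P1: T <- B -> H -> N -> A
  P2: T <- B -> H -> A
  P3: T <- B -> H -> V <- A
That exhausts the simple backdoor paths. Count: 3.

3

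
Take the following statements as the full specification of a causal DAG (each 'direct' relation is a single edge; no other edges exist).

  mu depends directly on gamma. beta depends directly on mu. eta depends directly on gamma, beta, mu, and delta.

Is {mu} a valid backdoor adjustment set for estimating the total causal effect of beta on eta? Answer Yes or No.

Backdoor paths from beta to eta (paths whose first edge points into beta):
  P1: beta <- mu <- gamma -> eta
  P2: beta <- mu -> eta
Condition 1 (no descendant of beta in the set): holds — descendants of beta are {eta}; none are in {mu}.
Condition 2 (every backdoor path blocked by {mu}):
  P1: blocked at chain node mu ∈ conditioning set.
  P2: blocked at fork node mu ∈ conditioning set.
{mu} satisfies the backdoor criterion.

Yes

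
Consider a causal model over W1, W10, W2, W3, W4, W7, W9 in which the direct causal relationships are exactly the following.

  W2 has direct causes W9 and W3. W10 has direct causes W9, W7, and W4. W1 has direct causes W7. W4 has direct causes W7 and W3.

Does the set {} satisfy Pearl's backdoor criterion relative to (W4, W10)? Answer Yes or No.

No

Backdoor paths from W4 to W10 (paths whose first edge points into W4):
  P1: W4 <- W3 -> W2 <- W9 -> W10
  P2: W4 <- W7 -> W10
Condition 1 (no descendant of W4 in the set): holds — descendants of W4 are {W10}; none are in {}.
Condition 2 (every backdoor path blocked by {}):
  P1: blocked at collider W2 (neither it nor any descendant is in the conditioning set).
  P2: open — no interior node is in the conditioning set.
{} does not satisfy the backdoor criterion.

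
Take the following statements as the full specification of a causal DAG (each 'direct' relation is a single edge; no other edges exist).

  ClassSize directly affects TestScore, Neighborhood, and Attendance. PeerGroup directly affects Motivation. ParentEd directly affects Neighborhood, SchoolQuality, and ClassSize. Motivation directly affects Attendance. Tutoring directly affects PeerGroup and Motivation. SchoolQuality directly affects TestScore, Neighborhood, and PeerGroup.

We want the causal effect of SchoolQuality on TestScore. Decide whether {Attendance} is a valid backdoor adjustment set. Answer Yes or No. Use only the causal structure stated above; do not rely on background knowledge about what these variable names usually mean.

Backdoor paths from SchoolQuality to TestScore (paths whose first edge points into SchoolQuality):
  P1: SchoolQuality <- ParentEd -> ClassSize -> TestScore
  P2: SchoolQuality <- ParentEd -> Neighborhood <- ClassSize -> TestScore
Condition 1 (no descendant of SchoolQuality in the set): FAILS — Attendance is a descendant of SchoolQuality.
Condition 2 (every backdoor path blocked by {Attendance}):
  P1: open — no interior node is in the conditioning set.
  P2: blocked at collider Neighborhood (neither it nor any descendant is in the conditioning set).
{Attendance} does not satisfy the backdoor criterion.

No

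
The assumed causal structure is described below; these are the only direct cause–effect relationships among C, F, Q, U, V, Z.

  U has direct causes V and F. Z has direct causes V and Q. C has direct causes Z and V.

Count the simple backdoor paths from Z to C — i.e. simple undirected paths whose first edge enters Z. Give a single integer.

A backdoor path from Z to C is any simple undirected path whose first edge points into Z (i.e. leaves Z via a parent).
Parents of Z: {Q, V}.
Enumerating:
  P1: Z <- V -> C
That exhausts the simple backdoor paths. Count: 1.

1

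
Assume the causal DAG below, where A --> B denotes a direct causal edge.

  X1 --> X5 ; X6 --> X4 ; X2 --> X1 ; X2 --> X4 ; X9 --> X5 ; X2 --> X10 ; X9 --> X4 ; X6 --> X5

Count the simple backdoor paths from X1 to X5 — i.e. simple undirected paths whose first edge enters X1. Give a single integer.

2

A backdoor path from X1 to X5 is any simple undirected path whose first edge points into X1 (i.e. leaves X1 via a parent).
Parents of X1: {X2}.
Enumerating:
  P1: X1 <- X2 -> X4 <- X9 -> X5
  P2: X1 <- X2 -> X4 <- X6 -> X5
That exhausts the simple backdoor paths. Count: 2.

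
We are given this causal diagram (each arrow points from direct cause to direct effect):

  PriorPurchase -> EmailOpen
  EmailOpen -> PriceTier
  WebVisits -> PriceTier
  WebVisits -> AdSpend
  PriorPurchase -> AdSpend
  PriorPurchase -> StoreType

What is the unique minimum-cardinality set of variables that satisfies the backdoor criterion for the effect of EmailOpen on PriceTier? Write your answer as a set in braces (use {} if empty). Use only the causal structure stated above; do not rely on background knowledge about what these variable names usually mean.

{}

Variables eligible for adjustment (non-descendants of EmailOpen, excluding EmailOpen and PriceTier): {AdSpend, PriorPurchase, StoreType, WebVisits}.
Backdoor paths from EmailOpen to PriceTier:
  P1: EmailOpen <- PriorPurchase -> AdSpend <- WebVisits -> PriceTier
Each backdoor path contains an unconditioned collider, so every path is already blocked with the empty conditioning set:
  P1: blocked at collider AdSpend (neither it nor any descendant is in the conditioning set).
The empty set is therefore the unique smallest valid set.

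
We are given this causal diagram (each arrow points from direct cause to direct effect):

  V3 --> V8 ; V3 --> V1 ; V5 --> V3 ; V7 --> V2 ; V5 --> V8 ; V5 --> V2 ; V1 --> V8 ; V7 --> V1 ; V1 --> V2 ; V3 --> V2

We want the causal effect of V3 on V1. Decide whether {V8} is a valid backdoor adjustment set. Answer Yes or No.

No

Backdoor paths from V3 to V1 (paths whose first edge points into V3):
  P1: V3 <- V5 -> V2 <- V7 -> V1
  P2: V3 <- V5 -> V2 <- V1
  P3: V3 <- V5 -> V8 <- V1
Condition 1 (no descendant of V3 in the set): FAILS — V8 is a descendant of V3.
Condition 2 (every backdoor path blocked by {V8}):
  P1: blocked at collider V2 (neither it nor any descendant is in the conditioning set).
  P2: blocked at collider V2 (neither it nor any descendant is in the conditioning set).
  P3: open — collider(s) V8 are conditioned on (or have a conditioned descendant) and no non-collider on the path is in the set.
{V8} does not satisfy the backdoor criterion.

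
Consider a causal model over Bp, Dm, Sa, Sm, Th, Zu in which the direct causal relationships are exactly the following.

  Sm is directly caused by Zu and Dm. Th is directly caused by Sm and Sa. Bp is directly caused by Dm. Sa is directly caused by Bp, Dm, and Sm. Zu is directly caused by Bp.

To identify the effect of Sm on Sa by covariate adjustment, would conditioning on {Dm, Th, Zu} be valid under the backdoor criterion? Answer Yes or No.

No

Backdoor paths from Sm to Sa (paths whose first edge points into Sm):
  P1: Sm <- Dm -> Bp -> Sa
  P2: Sm <- Dm -> Sa
  P3: Sm <- Zu <- Bp <- Dm -> Sa
  P4: Sm <- Zu <- Bp -> Sa
Condition 1 (no descendant of Sm in the set): FAILS — Th is a descendant of Sm.
Condition 2 (every backdoor path blocked by {Dm, Th, Zu}):
  P1: blocked at fork node Dm ∈ conditioning set.
  P2: blocked at fork node Dm ∈ conditioning set.
  P3: blocked at chain node Zu ∈ conditioning set.
  P4: blocked at chain node Zu ∈ conditioning set.
{Dm, Th, Zu} does not satisfy the backdoor criterion.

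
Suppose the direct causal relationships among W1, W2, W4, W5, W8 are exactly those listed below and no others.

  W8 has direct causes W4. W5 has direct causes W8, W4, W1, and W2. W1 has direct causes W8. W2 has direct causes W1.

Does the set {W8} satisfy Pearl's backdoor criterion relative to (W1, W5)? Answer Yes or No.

Backdoor paths from W1 to W5 (paths whose first edge points into W1):
  P1: W1 <- W8 <- W4 -> W5
  P2: W1 <- W8 -> W5
Condition 1 (no descendant of W1 in the set): holds — descendants of W1 are {W2, W5}; none are in {W8}.
Condition 2 (every backdoor path blocked by {W8}):
  P1: blocked at chain node W8 ∈ conditioning set.
  P2: blocked at fork node W8 ∈ conditioning set.
{W8} satisfies the backdoor criterion.

Yes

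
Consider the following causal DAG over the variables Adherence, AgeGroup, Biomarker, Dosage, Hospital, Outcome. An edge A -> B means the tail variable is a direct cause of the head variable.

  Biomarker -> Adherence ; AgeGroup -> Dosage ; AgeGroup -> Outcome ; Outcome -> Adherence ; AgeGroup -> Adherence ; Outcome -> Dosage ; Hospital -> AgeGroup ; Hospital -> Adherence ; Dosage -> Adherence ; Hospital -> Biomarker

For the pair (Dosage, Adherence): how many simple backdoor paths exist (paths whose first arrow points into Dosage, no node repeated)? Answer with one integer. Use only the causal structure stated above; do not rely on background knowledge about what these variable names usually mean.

A backdoor path from Dosage to Adherence is any simple undirected path whose first edge points into Dosage (i.e. leaves Dosage via a parent).
Parents of Dosage: {AgeGroup, Outcome}.
Enumerating:
  P1: Dosage <- AgeGroup <- Hospital -> Biomarker -> Adherence
  P2: Dosage <- AgeGroup <- Hospital -> Adherence
  P3: Dosage <- AgeGroup -> Outcome -> Adherence
  P4: Dosage <- AgeGroup -> Adherence
  P5: Dosage <- Outcome <- AgeGroup <- Hospital -> Biomarker -> Adherence
  P6: Dosage <- Outcome <- AgeGroup <- Hospital -> Adherence
  P7: Dosage <- Outcome <- AgeGroup -> Adherence
  P8: Dosage <- Outcome -> Adherence
That exhausts the simple backdoor paths. Count: 8.

8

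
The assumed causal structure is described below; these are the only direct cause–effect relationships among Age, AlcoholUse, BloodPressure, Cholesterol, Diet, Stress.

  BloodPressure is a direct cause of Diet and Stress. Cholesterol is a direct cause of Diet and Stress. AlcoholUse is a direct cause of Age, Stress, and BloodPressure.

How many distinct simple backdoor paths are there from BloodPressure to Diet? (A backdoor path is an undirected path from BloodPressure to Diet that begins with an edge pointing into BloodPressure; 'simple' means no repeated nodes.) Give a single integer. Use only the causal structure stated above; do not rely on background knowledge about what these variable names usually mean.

1

A backdoor path from BloodPressure to Diet is any simple undirected path whose first edge points into BloodPressure (i.e. leaves BloodPressure via a parent).
Parents of BloodPressure: {AlcoholUse}.
Enumerating:
  P1: BloodPressure <- AlcoholUse -> Stress <- Cholesterol -> Diet
That exhausts the simple backdoor paths. Count: 1.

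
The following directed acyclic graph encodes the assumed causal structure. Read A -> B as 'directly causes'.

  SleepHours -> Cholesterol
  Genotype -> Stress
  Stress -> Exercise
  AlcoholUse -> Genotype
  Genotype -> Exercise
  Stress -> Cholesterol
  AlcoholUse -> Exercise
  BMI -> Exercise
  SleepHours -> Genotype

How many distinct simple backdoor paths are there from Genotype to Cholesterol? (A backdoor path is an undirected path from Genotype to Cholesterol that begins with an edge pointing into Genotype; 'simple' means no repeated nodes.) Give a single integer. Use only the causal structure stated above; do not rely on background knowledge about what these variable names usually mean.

A backdoor path from Genotype to Cholesterol is any simple undirected path whose first edge points into Genotype (i.e. leaves Genotype via a parent).
Parents of Genotype: {AlcoholUse, SleepHours}.
Enumerating:
  P1: Genotype <- AlcoholUse -> Exercise <- Stress -> Cholesterol
  P2: Genotype <- SleepHours -> Cholesterol
That exhausts the simple backdoor paths. Count: 2.

2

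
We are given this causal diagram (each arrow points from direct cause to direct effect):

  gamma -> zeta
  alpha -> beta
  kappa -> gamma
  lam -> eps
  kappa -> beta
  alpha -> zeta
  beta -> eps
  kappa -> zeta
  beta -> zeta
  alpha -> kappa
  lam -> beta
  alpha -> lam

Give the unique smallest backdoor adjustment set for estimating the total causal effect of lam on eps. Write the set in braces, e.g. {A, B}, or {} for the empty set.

{alpha}

Variables eligible for adjustment (non-descendants of lam, excluding lam and eps): {alpha, gamma, kappa}.
Backdoor paths from lam to eps:
  P1: lam <- alpha -> kappa -> gamma -> zeta <- beta -> eps
  P2: lam <- alpha -> kappa -> beta -> eps
  P3: lam <- alpha -> kappa -> zeta <- beta -> eps
  P4: lam <- alpha -> beta -> eps
  P5: lam <- alpha -> zeta <- kappa -> beta -> eps
  P6: lam <- alpha -> zeta <- gamma <- kappa -> beta -> eps
  P7: lam <- alpha -> zeta <- beta -> eps
The empty set is not sufficient: P2 (lam <- alpha -> kappa -> beta -> eps) has no collider blocking it and no conditioned non-collider, so it is open.
Try {alpha}:
  P1: blocked at fork node alpha ∈ conditioning set.
  P2: blocked at fork node alpha ∈ conditioning set.
  P3: blocked at fork node alpha ∈ conditioning set.
  P4: blocked at fork node alpha ∈ conditioning set.
  P5: blocked at fork node alpha ∈ conditioning set.
  P6: blocked at fork node alpha ∈ conditioning set.
  P7: blocked at fork node alpha ∈ conditioning set.
{alpha} contains no descendant of lam and blocks every backdoor path.
No other singleton works — e.g. {kappa} leaves P4 open — so {alpha} is the unique smallest valid adjustment set.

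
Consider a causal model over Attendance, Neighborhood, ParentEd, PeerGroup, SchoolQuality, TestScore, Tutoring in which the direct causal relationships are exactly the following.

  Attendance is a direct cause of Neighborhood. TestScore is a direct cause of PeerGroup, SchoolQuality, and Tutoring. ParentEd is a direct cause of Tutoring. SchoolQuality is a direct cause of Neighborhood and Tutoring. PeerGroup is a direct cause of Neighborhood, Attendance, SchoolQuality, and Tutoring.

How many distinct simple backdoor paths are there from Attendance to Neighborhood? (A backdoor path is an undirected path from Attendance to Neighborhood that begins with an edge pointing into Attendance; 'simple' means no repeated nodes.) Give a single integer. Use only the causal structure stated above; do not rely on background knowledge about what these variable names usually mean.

6

A backdoor path from Attendance to Neighborhood is any simple undirected path whose first edge points into Attendance (i.e. leaves Attendance via a parent).
Parents of Attendance: {PeerGroup}.
Enumerating:
  P1: Attendance <- PeerGroup <- TestScore -> SchoolQuality -> Neighborhood
  P2: Attendance <- PeerGroup <- TestScore -> Tutoring <- SchoolQuality -> Neighborhood
  P3: Attendance <- PeerGroup -> SchoolQuality -> Neighborhood
  P4: Attendance <- PeerGroup -> Tutoring <- TestScore -> SchoolQuality -> Neighborhood
  P5: Attendance <- PeerGroup -> Tutoring <- SchoolQuality -> Neighborhood
  P6: Attendance <- PeerGroup -> Neighborhood
That exhausts the simple backdoor paths. Count: 6.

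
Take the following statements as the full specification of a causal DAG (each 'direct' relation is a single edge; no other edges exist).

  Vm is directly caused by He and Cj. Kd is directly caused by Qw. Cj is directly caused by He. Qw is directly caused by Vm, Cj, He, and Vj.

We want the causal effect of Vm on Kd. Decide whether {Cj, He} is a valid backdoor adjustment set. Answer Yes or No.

Yes

Backdoor paths from Vm to Kd (paths whose first edge points into Vm):
  P1: Vm <- He -> Cj -> Qw -> Kd
  P2: Vm <- He -> Qw -> Kd
  P3: Vm <- Cj <- He -> Qw -> Kd
  P4: Vm <- Cj -> Qw -> Kd
Condition 1 (no descendant of Vm in the set): holds — descendants of Vm are {Kd, Qw}; none are in {Cj, He}.
Condition 2 (every backdoor path blocked by {Cj, He}):
  P1: blocked at fork node He ∈ conditioning set.
  P2: blocked at fork node He ∈ conditioning set.
  P3: blocked at chain node Cj ∈ conditioning set.
  P4: blocked at fork node Cj ∈ conditioning set.
{Cj, He} satisfies the backdoor criterion.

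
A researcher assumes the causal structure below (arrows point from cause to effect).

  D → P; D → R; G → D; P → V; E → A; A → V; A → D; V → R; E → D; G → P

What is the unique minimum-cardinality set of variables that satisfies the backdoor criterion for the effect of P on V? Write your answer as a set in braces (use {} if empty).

{A}

Variables eligible for adjustment (non-descendants of P, excluding P and V): {A, D, E, G}.
Backdoor paths from P to V:
  P1: P <- G -> D <- E -> A -> V
  P2: P <- G -> D <- A -> V
  P3: P <- G -> D -> R <- V
  P4: P <- D <- E -> A -> V
  P5: P <- D <- A -> V
  P6: P <- D -> R <- V
The empty set is not sufficient: P4 (P <- D <- E -> A -> V) has no collider blocking it and no conditioned non-collider, so it is open.
Try {A}:
  P1: blocked at collider D (neither it nor any descendant is in the conditioning set).
  P2: blocked at collider D (neither it nor any descendant is in the conditioning set).
  P3: blocked at collider R (neither it nor any descendant is in the conditioning set).
  P4: blocked at chain node A ∈ conditioning set.
  P5: blocked at fork node A ∈ conditioning set.
  P6: blocked at collider R (neither it nor any descendant is in the conditioning set).
{A} contains no descendant of P and blocks every backdoor path.
No other singleton works — e.g. {G} leaves P4 open — so {A} is the unique smallest valid adjustment set.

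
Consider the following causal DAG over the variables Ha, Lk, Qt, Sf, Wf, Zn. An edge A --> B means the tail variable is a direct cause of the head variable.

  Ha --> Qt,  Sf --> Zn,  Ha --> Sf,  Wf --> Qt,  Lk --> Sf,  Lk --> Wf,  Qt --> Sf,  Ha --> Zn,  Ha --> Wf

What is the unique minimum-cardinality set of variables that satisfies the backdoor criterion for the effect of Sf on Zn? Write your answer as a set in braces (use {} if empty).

{Ha}

Variables eligible for adjustment (non-descendants of Sf, excluding Sf and Zn): {Ha, Lk, Qt, Wf}.
Backdoor paths from Sf to Zn:
  P1: Sf <- Lk -> Wf <- Ha -> Zn
  P2: Sf <- Lk -> Wf -> Qt <- Ha -> Zn
  P3: Sf <- Ha -> Zn
  P4: Sf <- Qt <- Ha -> Zn
  P5: Sf <- Qt <- Wf <- Ha -> Zn
The empty set is not sufficient: P3 (Sf <- Ha -> Zn) has no collider blocking it and no conditioned non-collider, so it is open.
Try {Ha}:
  P1: blocked at collider Wf (neither it nor any descendant is in the conditioning set).
  P2: blocked at collider Qt (neither it nor any descendant is in the conditioning set).
  P3: blocked at fork node Ha ∈ conditioning set.
  P4: blocked at fork node Ha ∈ conditioning set.
  P5: blocked at fork node Ha ∈ conditioning set.
{Ha} contains no descendant of Sf and blocks every backdoor path.
No other singleton works — e.g. {Lk} leaves P3 open — so {Ha} is the unique smallest valid adjustment set.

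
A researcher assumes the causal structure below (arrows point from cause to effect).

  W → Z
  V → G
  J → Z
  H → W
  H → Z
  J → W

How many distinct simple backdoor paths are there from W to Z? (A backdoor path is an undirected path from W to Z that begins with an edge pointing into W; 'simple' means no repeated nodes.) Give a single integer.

A backdoor path from W to Z is any simple undirected path whose first edge points into W (i.e. leaves W via a parent).
Parents of W: {H, J}.
Enumerating:
  P1: W <- J -> Z
  P2: W <- H -> Z
That exhausts the simple backdoor paths. Count: 2.

2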